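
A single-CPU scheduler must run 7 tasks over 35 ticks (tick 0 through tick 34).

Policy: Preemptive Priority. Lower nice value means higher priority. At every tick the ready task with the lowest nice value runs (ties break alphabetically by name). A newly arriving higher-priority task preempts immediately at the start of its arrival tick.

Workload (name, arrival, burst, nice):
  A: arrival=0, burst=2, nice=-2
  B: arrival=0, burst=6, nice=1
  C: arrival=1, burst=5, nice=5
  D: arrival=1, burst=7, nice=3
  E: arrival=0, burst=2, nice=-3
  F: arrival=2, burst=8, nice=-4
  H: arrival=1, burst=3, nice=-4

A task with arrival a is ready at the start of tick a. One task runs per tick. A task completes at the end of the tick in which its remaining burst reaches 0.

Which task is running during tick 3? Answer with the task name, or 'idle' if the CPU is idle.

t=0: ready={A,B,E} → run E
t=1: ready={A,B,C,D,E,H} → run H
t=2: ready={A,B,C,D,E,F,H} → run F
t=3: ready={A,B,C,D,E,F,H} → run F
t=4: ready={A,B,C,D,E,F,H} → run F
t=5: ready={A,B,C,D,E,F,H} → run F
t=6: ready={A,B,C,D,E,F,H} → run F
t=7: ready={A,B,C,D,E,F,H} → run F
t=8: ready={A,B,C,D,E,F,H} → run F
t=9: ready={A,B,C,D,E,F,H} → run F
t=10: ready={A,B,C,D,E,H} → run H
t=11: ready={A,B,C,D,E,H} → run H
t=12: ready={A,B,C,D,E} → run E
t=13: ready={A,B,C,D} → run A
t=14: ready={A,B,C,D} → run A
t=15: ready={B,C,D} → run B
t=16: ready={B,C,D} → run B
t=17: ready={B,C,D} → run B
t=18: ready={B,C,D} → run B
t=19: ready={B,C,D} → run B
t=20: ready={B,C,D} → run B
t=21: ready={C,D} → run D
t=22: ready={C,D} → run D
t=23: ready={C,D} → run D
t=24: ready={C,D} → run D
t=25: ready={C,D} → run D
t=26: ready={C,D} → run D
t=27: ready={C,D} → run D
t=28: ready={C} → run C
t=29: ready={C} → run C
t=30: ready={C} → run C
t=31: ready={C} → run C
t=32: ready={C} → run C
t=33: (idle)
t=34: (idle)

running at tick 3 = F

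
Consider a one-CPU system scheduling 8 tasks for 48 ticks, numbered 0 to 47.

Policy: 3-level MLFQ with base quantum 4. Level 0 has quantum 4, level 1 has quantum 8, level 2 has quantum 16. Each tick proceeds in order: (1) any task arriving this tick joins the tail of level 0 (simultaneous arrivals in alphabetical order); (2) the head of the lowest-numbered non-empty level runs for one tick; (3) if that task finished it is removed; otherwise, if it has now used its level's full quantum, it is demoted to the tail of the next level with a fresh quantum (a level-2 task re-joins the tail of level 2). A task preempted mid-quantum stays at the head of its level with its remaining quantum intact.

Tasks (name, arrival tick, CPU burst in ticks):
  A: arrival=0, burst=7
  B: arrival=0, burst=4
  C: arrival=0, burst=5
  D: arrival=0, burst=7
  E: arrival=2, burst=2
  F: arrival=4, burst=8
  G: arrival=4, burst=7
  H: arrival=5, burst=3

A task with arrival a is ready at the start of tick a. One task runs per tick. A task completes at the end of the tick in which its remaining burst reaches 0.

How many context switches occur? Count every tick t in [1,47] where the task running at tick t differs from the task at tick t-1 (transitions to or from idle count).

t=0: L0/L1/L2 = ABCD/-/- → run A
t=1: L0/L1/L2 = ABCD/-/- → run A
t=2: L0/L1/L2 = ABCDE/-/- → run A
t=3: L0/L1/L2 = ABCDE/-/- → run A
t=4: L0/L1/L2 = BCDEFG/A/- → run B
t=5: L0/L1/L2 = BCDEFGH/A/- → run B
t=6: L0/L1/L2 = BCDEFGH/A/- → run B
t=7: L0/L1/L2 = BCDEFGH/A/- → run B
t=8: L0/L1/L2 = CDEFGH/A/- → run C
t=9: L0/L1/L2 = CDEFGH/A/- → run C
t=10: L0/L1/L2 = CDEFGH/A/- → run C
t=11: L0/L1/L2 = CDEFGH/A/- → run C
t=12: L0/L1/L2 = DEFGH/AC/- → run D
t=13: L0/L1/L2 = DEFGH/AC/- → run D
t=14: L0/L1/L2 = DEFGH/AC/- → run D
t=15: L0/L1/L2 = DEFGH/AC/- → run D
t=16: L0/L1/L2 = EFGH/ACD/- → run E
t=17: L0/L1/L2 = EFGH/ACD/- → run E
t=18: L0/L1/L2 = FGH/ACD/- → run F
t=19: L0/L1/L2 = FGH/ACD/- → run F
t=20: L0/L1/L2 = FGH/ACD/- → run F
t=21: L0/L1/L2 = FGH/ACD/- → run F
t=22: L0/L1/L2 = GH/ACDF/- → run G
t=23: L0/L1/L2 = GH/ACDF/- → run G
t=24: L0/L1/L2 = GH/ACDF/- → run G
t=25: L0/L1/L2 = GH/ACDF/- → run G
t=26: L0/L1/L2 = H/ACDFG/- → run H
t=27: L0/L1/L2 = H/ACDFG/- → run H
t=28: L0/L1/L2 = H/ACDFG/- → run H
t=29: L0/L1/L2 = -/ACDFG/- → run A
t=30: L0/L1/L2 = -/ACDFG/- → run A
t=31: L0/L1/L2 = -/ACDFG/- → run A
t=32: L0/L1/L2 = -/CDFG/- → run C
t=33: L0/L1/L2 = -/DFG/- → run D
t=34: L0/L1/L2 = -/DFG/- → run D
t=35: L0/L1/L2 = -/DFG/- → run D
t=36: L0/L1/L2 = -/FG/- → run F
t=37: L0/L1/L2 = -/FG/- → run F
t=38: L0/L1/L2 = -/FG/- → run F
t=39: L0/L1/L2 = -/FG/- → run F
t=40: L0/L1/L2 = -/G/- → run G
t=41: L0/L1/L2 = -/G/- → run G
t=42: L0/L1/L2 = -/G/- → run G
t=43: (idle)
t=44: (idle)
t=45: (idle)
t=46: (idle)
t=47: (idle)

context switches = 13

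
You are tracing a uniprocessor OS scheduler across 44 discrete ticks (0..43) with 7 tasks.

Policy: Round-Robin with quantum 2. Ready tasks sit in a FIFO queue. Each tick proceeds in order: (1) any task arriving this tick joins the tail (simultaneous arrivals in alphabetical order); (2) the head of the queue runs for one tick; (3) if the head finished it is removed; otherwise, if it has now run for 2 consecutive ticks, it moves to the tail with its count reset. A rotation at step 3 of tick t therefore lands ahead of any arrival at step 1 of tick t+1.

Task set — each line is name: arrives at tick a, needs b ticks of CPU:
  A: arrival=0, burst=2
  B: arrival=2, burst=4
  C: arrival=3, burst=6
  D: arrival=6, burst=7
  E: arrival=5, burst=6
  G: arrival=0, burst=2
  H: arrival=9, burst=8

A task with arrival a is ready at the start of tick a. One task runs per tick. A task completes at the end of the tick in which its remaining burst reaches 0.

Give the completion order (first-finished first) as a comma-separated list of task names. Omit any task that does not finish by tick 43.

t=0: queue=[A,G] q_used=0 → run A
t=1: queue=[A,G] q_used=1 → run A
t=2: queue=[G,B] q_used=0 → run G
t=3: queue=[G,B,C] q_used=1 → run G
t=4: queue=[B,C] q_used=0 → run B
t=5: queue=[B,C,E] q_used=1 → run B
t=6: queue=[C,E,B,D] q_used=0 → run C
t=7: queue=[C,E,B,D] q_used=1 → run C
t=8: queue=[E,B,D,C] q_used=0 → run E
t=9: queue=[E,B,D,C,H] q_used=1 → run E
t=10: queue=[B,D,C,H,E] q_used=0 → run B
t=11: queue=[B,D,C,H,E] q_used=1 → run B
t=12: queue=[D,C,H,E] q_used=0 → run D
t=13: queue=[D,C,H,E] q_used=1 → run D
t=14: queue=[C,H,E,D] q_used=0 → run C
t=15: queue=[C,H,E,D] q_used=1 → run C
t=16: queue=[H,E,D,C] q_used=0 → run H
t=17: queue=[H,E,D,C] q_used=1 → run H
t=18: queue=[E,D,C,H] q_used=0 → run E
t=19: queue=[E,D,C,H] q_used=1 → run E
t=20: queue=[D,C,H,E] q_used=0 → run D
t=21: queue=[D,C,H,E] q_used=1 → run D
t=22: queue=[C,H,E,D] q_used=0 → run C
t=23: queue=[C,H,E,D] q_used=1 → run C
t=24: queue=[H,E,D] q_used=0 → run H
t=25: queue=[H,E,D] q_used=1 → run H
t=26: queue=[E,D,H] q_used=0 → run E
t=27: queue=[E,D,H] q_used=1 → run E
t=28: queue=[D,H] q_used=0 → run D
t=29: queue=[D,H] q_used=1 → run D
t=30: queue=[H,D] q_used=0 → run H
t=31: queue=[H,D] q_used=1 → run H
t=32: queue=[D,H] q_used=0 → run D
t=33: queue=[H] q_used=0 → run H
t=34: queue=[H] q_used=1 → run H
t=35: (idle)
t=36: (idle)
t=37: (idle)
t=38: (idle)
t=39: (idle)
t=40: (idle)
t=41: (idle)
t=42: (idle)
t=43: (idle)

completion order = A, G, B, C, E, D, H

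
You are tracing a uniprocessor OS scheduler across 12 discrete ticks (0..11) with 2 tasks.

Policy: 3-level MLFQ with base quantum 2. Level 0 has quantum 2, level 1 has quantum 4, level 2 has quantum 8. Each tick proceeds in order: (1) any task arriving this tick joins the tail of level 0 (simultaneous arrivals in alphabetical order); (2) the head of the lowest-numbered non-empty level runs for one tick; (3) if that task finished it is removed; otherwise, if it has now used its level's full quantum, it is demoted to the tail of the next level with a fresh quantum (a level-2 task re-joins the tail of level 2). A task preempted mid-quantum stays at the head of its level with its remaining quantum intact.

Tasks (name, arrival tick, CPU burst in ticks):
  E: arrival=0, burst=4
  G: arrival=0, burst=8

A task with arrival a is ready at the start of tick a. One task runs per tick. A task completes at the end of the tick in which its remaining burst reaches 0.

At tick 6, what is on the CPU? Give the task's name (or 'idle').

running at tick 6 = G

t=0: L0/L1/L2 = EG/-/- → run E
t=1: L0/L1/L2 = EG/-/- → run E
t=2: L0/L1/L2 = G/E/- → run G
t=3: L0/L1/L2 = G/E/- → run G
t=4: L0/L1/L2 = -/EG/- → run E
t=5: L0/L1/L2 = -/EG/- → run E
t=6: L0/L1/L2 = -/G/- → run G
t=7: L0/L1/L2 = -/G/- → run G
t=8: L0/L1/L2 = -/G/- → run G
t=9: L0/L1/L2 = -/G/- → run G
t=10: L0/L1/L2 = -/-/G → run G
t=11: L0/L1/L2 = -/-/G → run G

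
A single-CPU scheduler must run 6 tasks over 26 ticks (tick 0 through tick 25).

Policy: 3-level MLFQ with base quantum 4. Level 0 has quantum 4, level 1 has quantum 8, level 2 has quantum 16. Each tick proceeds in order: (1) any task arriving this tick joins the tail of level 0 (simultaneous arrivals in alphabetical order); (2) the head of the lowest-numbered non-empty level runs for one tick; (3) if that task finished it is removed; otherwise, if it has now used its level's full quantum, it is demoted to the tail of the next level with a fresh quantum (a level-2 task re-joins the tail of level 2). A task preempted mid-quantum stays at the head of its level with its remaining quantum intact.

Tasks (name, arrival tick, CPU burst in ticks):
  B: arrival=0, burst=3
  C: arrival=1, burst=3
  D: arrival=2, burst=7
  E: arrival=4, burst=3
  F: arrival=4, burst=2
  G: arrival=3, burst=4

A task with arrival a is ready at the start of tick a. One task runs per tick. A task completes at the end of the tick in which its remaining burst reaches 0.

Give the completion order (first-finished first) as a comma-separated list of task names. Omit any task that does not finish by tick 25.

t=0: L0/L1/L2 = B/-/- → run B
t=1: L0/L1/L2 = BC/-/- → run B
t=2: L0/L1/L2 = BCD/-/- → run B
t=3: L0/L1/L2 = CDG/-/- → run C
t=4: L0/L1/L2 = CDGEF/-/- → run C
t=5: L0/L1/L2 = CDGEF/-/- → run C
t=6: L0/L1/L2 = DGEF/-/- → run D
t=7: L0/L1/L2 = DGEF/-/- → run D
t=8: L0/L1/L2 = DGEF/-/- → run D
t=9: L0/L1/L2 = DGEF/-/- → run D
t=10: L0/L1/L2 = GEF/D/- → run G
t=11: L0/L1/L2 = GEF/D/- → run G
t=12: L0/L1/L2 = GEF/D/- → run G
t=13: L0/L1/L2 = GEF/D/- → run G
t=14: L0/L1/L2 = EF/D/- → run E
t=15: L0/L1/L2 = EF/D/- → run E
t=16: L0/L1/L2 = EF/D/- → run E
t=17: L0/L1/L2 = F/D/- → run F
t=18: L0/L1/L2 = F/D/- → run F
t=19: L0/L1/L2 = -/D/- → run D
t=20: L0/L1/L2 = -/D/- → run D
t=21: L0/L1/L2 = -/D/- → run D
t=22: (idle)
t=23: (idle)
t=24: (idle)
t=25: (idle)

completion order = B, C, G, E, F, D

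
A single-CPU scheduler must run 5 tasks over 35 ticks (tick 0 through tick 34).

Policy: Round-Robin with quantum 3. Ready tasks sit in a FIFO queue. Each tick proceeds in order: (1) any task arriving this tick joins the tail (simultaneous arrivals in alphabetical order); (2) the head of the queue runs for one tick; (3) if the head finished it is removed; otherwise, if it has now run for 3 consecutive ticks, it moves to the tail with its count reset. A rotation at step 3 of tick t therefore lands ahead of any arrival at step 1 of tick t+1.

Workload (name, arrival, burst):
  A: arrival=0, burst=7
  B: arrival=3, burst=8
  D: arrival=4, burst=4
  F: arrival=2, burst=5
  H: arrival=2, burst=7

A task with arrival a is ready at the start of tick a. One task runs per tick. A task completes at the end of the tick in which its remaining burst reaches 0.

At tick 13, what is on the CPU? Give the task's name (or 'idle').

t=0: queue=[A] q_used=0 → run A
t=1: queue=[A] q_used=1 → run A
t=2: queue=[A,F,H] q_used=2 → run A
t=3: queue=[F,H,A,B] q_used=0 → run F
t=4: queue=[F,H,A,B,D] q_used=1 → run F
t=5: queue=[F,H,A,B,D] q_used=2 → run F
t=6: queue=[H,A,B,D,F] q_used=0 → run H
t=7: queue=[H,A,B,D,F] q_used=1 → run H
t=8: queue=[H,A,B,D,F] q_used=2 → run H
t=9: queue=[A,B,D,F,H] q_used=0 → run A
t=10: queue=[A,B,D,F,H] q_used=1 → run A
t=11: queue=[A,B,D,F,H] q_used=2 → run A
t=12: queue=[B,D,F,H,A] q_used=0 → run B
t=13: queue=[B,D,F,H,A] q_used=1 → run B
t=14: queue=[B,D,F,H,A] q_used=2 → run B
t=15: queue=[D,F,H,A,B] q_used=0 → run D
t=16: queue=[D,F,H,A,B] q_used=1 → run D
t=17: queue=[D,F,H,A,B] q_used=2 → run D
t=18: queue=[F,H,A,B,D] q_used=0 → run F
t=19: queue=[F,H,A,B,D] q_used=1 → run F
t=20: queue=[H,A,B,D] q_used=0 → run H
t=21: queue=[H,A,B,D] q_used=1 → run H
t=22: queue=[H,A,B,D] q_used=2 → run H
t=23: queue=[A,B,D,H] q_used=0 → run A
t=24: queue=[B,D,H] q_used=0 → run B
t=25: queue=[B,D,H] q_used=1 → run B
t=26: queue=[B,D,H] q_used=2 → run B
t=27: queue=[D,H,B] q_used=0 → run D
t=28: queue=[H,B] q_used=0 → run H
t=29: queue=[B] q_used=0 → run B
t=30: queue=[B] q_used=1 → run B
t=31: (idle)
t=32: (idle)
t=33: (idle)
t=34: (idle)

running at tick 13 = B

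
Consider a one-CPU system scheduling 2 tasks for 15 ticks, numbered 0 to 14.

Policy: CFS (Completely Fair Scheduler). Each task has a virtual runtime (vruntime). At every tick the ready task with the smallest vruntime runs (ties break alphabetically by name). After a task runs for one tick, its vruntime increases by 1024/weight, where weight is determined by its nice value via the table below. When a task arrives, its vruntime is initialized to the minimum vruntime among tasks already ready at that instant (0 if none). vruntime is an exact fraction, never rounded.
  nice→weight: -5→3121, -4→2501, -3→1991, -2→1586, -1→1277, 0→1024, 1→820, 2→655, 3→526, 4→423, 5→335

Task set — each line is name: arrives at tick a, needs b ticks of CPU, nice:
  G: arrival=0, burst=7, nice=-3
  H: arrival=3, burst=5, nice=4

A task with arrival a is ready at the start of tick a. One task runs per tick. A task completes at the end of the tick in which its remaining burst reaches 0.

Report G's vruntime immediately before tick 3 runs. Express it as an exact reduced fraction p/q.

t=0: vr[G=0] → run G
t=1: vr[G=1024/1991] → run G
t=2: vr[G=2048/1991] → run G
t=3: vr[G=3072/1991 H=3072/1991] → run G
t=4: vr[G=4096/1991 H=3072/1991] → run H
t=5: vr[G=4096/1991 H=3338240/842193] → run G
t=6: vr[G=5120/1991 H=3338240/842193] → run G
t=7: vr[G=6144/1991 H=3338240/842193] → run G
t=8: vr[H=3338240/842193] → run H
t=9: vr[H=5377024/842193] → run H
t=10: vr[H=2471936/280731] → run H
t=11: vr[H=9454592/842193] → run H
t=12: (idle)
t=13: (idle)
t=14: (idle)

vruntime(G, start of tick 3) = 3072/1991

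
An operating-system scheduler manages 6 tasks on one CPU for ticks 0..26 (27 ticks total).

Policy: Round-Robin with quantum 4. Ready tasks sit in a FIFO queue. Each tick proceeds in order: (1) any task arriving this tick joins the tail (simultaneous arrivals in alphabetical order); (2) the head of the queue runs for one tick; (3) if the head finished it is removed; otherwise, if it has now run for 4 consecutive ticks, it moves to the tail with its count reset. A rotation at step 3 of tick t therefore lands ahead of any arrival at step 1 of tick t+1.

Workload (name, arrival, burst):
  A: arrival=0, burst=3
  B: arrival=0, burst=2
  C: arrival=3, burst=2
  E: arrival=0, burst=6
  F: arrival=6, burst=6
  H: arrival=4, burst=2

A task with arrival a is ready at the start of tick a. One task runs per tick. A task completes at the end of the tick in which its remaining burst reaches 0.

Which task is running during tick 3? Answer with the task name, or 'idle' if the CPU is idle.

running at tick 3 = B

t=0: queue=[A,B,E] q_used=0 → run A
t=1: queue=[A,B,E] q_used=1 → run A
t=2: queue=[A,B,E] q_used=2 → run A
t=3: queue=[B,E,C] q_used=0 → run B
t=4: queue=[B,E,C,H] q_used=1 → run B
t=5: queue=[E,C,H] q_used=0 → run E
t=6: queue=[E,C,H,F] q_used=1 → run E
t=7: queue=[E,C,H,F] q_used=2 → run E
t=8: queue=[E,C,H,F] q_used=3 → run E
t=9: queue=[C,H,F,E] q_used=0 → run C
t=10: queue=[C,H,F,E] q_used=1 → run C
t=11: queue=[H,F,E] q_used=0 → run H
t=12: queue=[H,F,E] q_used=1 → run H
t=13: queue=[F,E] q_used=0 → run F
t=14: queue=[F,E] q_used=1 → run F
t=15: queue=[F,E] q_used=2 → run F
t=16: queue=[F,E] q_used=3 → run F
t=17: queue=[E,F] q_used=0 → run E
t=18: queue=[E,F] q_used=1 → run E
t=19: queue=[F] q_used=0 → run F
t=20: queue=[F] q_used=1 → run F
t=21: (idle)
t=22: (idle)
t=23: (idle)
t=24: (idle)
t=25: (idle)
t=26: (idle)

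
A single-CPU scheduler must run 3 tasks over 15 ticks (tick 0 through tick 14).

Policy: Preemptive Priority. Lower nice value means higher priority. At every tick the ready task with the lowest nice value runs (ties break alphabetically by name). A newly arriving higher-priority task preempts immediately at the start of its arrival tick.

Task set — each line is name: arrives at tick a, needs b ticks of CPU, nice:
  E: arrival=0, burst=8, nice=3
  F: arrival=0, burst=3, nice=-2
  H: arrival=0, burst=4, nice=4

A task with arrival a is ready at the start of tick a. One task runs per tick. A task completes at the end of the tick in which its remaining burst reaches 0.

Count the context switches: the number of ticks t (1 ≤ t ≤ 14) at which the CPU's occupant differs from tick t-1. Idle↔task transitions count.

context switches = 2

t=0: ready={E,F,H} → run F
t=1: ready={E,F,H} → run F
t=2: ready={E,F,H} → run F
t=3: ready={E,H} → run E
t=4: ready={E,H} → run E
t=5: ready={E,H} → run E
t=6: ready={E,H} → run E
t=7: ready={E,H} → run E
t=8: ready={E,H} → run E
t=9: ready={E,H} → run E
t=10: ready={E,H} → run E
t=11: ready={H} → run H
t=12: ready={H} → run H
t=13: ready={H} → run H
t=14: ready={H} → run H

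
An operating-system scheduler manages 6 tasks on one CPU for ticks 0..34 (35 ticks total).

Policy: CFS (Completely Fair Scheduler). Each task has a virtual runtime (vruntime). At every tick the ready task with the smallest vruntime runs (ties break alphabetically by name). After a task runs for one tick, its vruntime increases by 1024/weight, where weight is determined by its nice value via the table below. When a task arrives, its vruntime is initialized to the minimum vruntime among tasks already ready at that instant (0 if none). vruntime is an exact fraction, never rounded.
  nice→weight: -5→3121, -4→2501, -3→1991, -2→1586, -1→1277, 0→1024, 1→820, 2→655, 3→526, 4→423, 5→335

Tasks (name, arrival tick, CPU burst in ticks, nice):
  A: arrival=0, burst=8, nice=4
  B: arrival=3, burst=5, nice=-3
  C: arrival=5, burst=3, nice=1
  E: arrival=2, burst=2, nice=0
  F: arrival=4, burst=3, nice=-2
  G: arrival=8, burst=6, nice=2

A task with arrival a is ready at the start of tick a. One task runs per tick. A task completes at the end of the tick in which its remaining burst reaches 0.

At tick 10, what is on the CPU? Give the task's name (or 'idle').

running at tick 10 = E

t=0: vr[A=0] → run A
t=1: vr[A=1024/423] → run A
t=2: vr[A=2048/423 E=2048/423] → run A
t=3: vr[A=1024/141 B=2048/423 E=2048/423] → run B
t=4: vr[A=1024/141 B=4510720/842193 E=2048/423 F=2048/423] → run E
t=5: vr[A=1024/141 B=4510720/842193 C=2048/423 E=2471/423 F=2048/423] → run C
t=6: vr[A=1024/141 B=4510720/842193 C=528128/86715 E=2471/423 F=2048/423] → run F
t=7: vr[A=1024/141 B=4510720/842193 C=528128/86715 E=2471/423 F=1840640/335439] → run B
t=8: vr[A=1024/141 B=4943872/842193 C=528128/86715 E=2471/423 F=1840640/335439 G=1840640/335439] → run F
t=9: vr[A=1024/141 B=4943872/842193 C=528128/86715 E=2471/423 F=2057216/335439 G=1840640/335439] → run G
t=10: vr[A=1024/141 B=4943872/842193 C=528128/86715 E=2471/423 F=2057216/335439 G=1549108736/219712545] → run E
t=11: vr[A=1024/141 B=4943872/842193 C=528128/86715 F=2057216/335439 G=1549108736/219712545] → run B
t=12: vr[A=1024/141 B=5377024/842193 C=528128/86715 F=2057216/335439 G=1549108736/219712545] → run C
t=13: vr[A=1024/141 B=5377024/842193 C=636416/86715 F=2057216/335439 G=1549108736/219712545] → run F
t=14: vr[A=1024/141 B=5377024/842193 C=636416/86715 G=1549108736/219712545] → run B
t=15: vr[A=1024/141 B=5810176/842193 C=636416/86715 G=1549108736/219712545] → run B
t=16: vr[A=1024/141 C=636416/86715 G=1549108736/219712545] → run G
t=17: vr[A=1024/141 C=636416/86715 G=1892598272/219712545] → run A
t=18: vr[A=4096/423 C=636416/86715 G=1892598272/219712545] → run C
t=19: vr[A=4096/423 G=1892598272/219712545] → run G
t=20: vr[A=4096/423 G=2236087808/219712545] → run A
t=21: vr[A=5120/423 G=2236087808/219712545] → run G
t=22: vr[A=5120/423 G=2579577344/219712545] → run G
t=23: vr[A=5120/423 G=584613376/43942509] → run A
t=24: vr[A=2048/141 G=584613376/43942509] → run G
t=25: vr[A=2048/141] → run A
t=26: vr[A=7168/423] → run A
t=27: (idle)
t=28: (idle)
t=29: (idle)
t=30: (idle)
t=31: (idle)
t=32: (idle)
t=33: (idle)
t=34: (idle)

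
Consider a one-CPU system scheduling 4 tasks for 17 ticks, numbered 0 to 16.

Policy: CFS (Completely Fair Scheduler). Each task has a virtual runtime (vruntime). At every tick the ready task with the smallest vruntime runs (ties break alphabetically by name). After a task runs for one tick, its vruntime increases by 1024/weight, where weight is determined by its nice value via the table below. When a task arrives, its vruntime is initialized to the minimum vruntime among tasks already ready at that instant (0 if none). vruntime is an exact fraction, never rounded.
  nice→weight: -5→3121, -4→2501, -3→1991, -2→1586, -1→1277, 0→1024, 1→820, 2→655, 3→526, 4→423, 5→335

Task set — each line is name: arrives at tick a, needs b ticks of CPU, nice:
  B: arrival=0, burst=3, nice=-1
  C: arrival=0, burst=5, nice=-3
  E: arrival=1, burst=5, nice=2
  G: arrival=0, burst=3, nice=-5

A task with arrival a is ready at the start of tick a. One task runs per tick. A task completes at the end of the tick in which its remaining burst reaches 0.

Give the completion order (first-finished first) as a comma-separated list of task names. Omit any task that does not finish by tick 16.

completion order = G, B, C, E

t=0: vr[B=0 C=0 G=0] → run B
t=1: vr[B=1024/1277 C=0 E=0 G=0] → run C
t=2: vr[B=1024/1277 C=1024/1991 E=0 G=0] → run E
t=3: vr[B=1024/1277 C=1024/1991 E=1024/655 G=0] → run G
t=4: vr[B=1024/1277 C=1024/1991 E=1024/655 G=1024/3121] → run G
t=5: vr[B=1024/1277 C=1024/1991 E=1024/655 G=2048/3121] → run C
t=6: vr[B=1024/1277 C=2048/1991 E=1024/655 G=2048/3121] → run G
t=7: vr[B=1024/1277 C=2048/1991 E=1024/655] → run B
t=8: vr[B=2048/1277 C=2048/1991 E=1024/655] → run C
t=9: vr[B=2048/1277 C=3072/1991 E=1024/655] → run C
t=10: vr[B=2048/1277 C=4096/1991 E=1024/655] → run E
t=11: vr[B=2048/1277 C=4096/1991 E=2048/655] → run B
t=12: vr[C=4096/1991 E=2048/655] → run C
t=13: vr[E=2048/655] → run E
t=14: vr[E=3072/655] → run E
t=15: vr[E=4096/655] → run E
t=16: (idle)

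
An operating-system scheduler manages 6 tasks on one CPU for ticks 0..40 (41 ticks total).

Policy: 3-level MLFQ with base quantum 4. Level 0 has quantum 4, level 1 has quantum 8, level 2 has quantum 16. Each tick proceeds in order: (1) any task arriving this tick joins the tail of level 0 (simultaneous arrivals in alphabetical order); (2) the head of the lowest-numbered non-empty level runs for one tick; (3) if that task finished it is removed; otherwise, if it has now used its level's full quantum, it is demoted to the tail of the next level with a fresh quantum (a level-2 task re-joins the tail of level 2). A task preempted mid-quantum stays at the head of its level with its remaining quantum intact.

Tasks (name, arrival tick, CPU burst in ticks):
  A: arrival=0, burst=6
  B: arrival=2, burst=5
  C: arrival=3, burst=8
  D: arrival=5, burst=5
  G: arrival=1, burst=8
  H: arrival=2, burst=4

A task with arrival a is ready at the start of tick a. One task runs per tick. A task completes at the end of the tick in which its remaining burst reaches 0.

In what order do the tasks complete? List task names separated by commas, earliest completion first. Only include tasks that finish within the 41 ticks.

t=0: L0/L1/L2 = A/-/- → run A
t=1: L0/L1/L2 = AG/-/- → run A
t=2: L0/L1/L2 = AGBH/-/- → run A
t=3: L0/L1/L2 = AGBHC/-/- → run A
t=4: L0/L1/L2 = GBHC/A/- → run G
t=5: L0/L1/L2 = GBHCD/A/- → run G
t=6: L0/L1/L2 = GBHCD/A/- → run G
t=7: L0/L1/L2 = GBHCD/A/- → run G
t=8: L0/L1/L2 = BHCD/AG/- → run B
t=9: L0/L1/L2 = BHCD/AG/- → run B
t=10: L0/L1/L2 = BHCD/AG/- → run B
t=11: L0/L1/L2 = BHCD/AG/- → run B
t=12: L0/L1/L2 = HCD/AGB/- → run H
t=13: L0/L1/L2 = HCD/AGB/- → run H
t=14: L0/L1/L2 = HCD/AGB/- → run H
t=15: L0/L1/L2 = HCD/AGB/- → run H
t=16: L0/L1/L2 = CD/AGB/- → run C
t=17: L0/L1/L2 = CD/AGB/- → run C
t=18: L0/L1/L2 = CD/AGB/- → run C
t=19: L0/L1/L2 = CD/AGB/- → run C
t=20: L0/L1/L2 = D/AGBC/- → run D
t=21: L0/L1/L2 = D/AGBC/- → run D
t=22: L0/L1/L2 = D/AGBC/- → run D
t=23: L0/L1/L2 = D/AGBC/- → run D
t=24: L0/L1/L2 = -/AGBCD/- → run A
t=25: L0/L1/L2 = -/AGBCD/- → run A
t=26: L0/L1/L2 = -/GBCD/- → run G
t=27: L0/L1/L2 = -/GBCD/- → run G
t=28: L0/L1/L2 = -/GBCD/- → run G
t=29: L0/L1/L2 = -/GBCD/- → run G
t=30: L0/L1/L2 = -/BCD/- → run B
t=31: L0/L1/L2 = -/CD/- → run C
t=32: L0/L1/L2 = -/CD/- → run C
t=33: L0/L1/L2 = -/CD/- → run C
t=34: L0/L1/L2 = -/CD/- → run C
t=35: L0/L1/L2 = -/D/- → run D
t=36: (idle)
t=37: (idle)
t=38: (idle)
t=39: (idle)
t=40: (idle)

completion order = H, A, G, B, C, D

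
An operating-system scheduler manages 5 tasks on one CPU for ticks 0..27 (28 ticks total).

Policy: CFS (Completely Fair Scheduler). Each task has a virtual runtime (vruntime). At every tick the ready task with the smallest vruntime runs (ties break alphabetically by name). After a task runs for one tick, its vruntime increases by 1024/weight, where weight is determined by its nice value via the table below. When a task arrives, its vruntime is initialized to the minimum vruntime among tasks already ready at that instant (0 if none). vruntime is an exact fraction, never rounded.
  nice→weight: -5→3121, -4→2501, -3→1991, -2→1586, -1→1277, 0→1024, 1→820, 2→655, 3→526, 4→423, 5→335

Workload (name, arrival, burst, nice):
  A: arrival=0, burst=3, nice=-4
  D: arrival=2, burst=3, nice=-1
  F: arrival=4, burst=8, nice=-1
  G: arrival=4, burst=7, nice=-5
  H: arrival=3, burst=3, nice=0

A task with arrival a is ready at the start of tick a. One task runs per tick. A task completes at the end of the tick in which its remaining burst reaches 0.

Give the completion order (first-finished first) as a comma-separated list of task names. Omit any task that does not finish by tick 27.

t=0: vr[A=0] → run A
t=1: vr[A=1024/2501] → run A
t=2: vr[A=2048/2501 D=2048/2501] → run A
t=3: vr[D=2048/2501 H=2048/2501] → run D
t=4: vr[D=5176320/3193777 F=2048/2501 G=2048/2501 H=2048/2501] → run F
t=5: vr[D=5176320/3193777 F=5176320/3193777 G=2048/2501 H=2048/2501] → run G
t=6: vr[D=5176320/3193777 F=5176320/3193777 G=8952832/7805621 H=2048/2501] → run H
t=7: vr[D=5176320/3193777 F=5176320/3193777 G=8952832/7805621 H=4549/2501] → run G
t=8: vr[D=5176320/3193777 F=5176320/3193777 G=11513856/7805621 H=4549/2501] → run G
t=9: vr[D=5176320/3193777 F=5176320/3193777 G=14074880/7805621 H=4549/2501] → run D
t=10: vr[D=7737344/3193777 F=5176320/3193777 G=14074880/7805621 H=4549/2501] → run F
t=11: vr[D=7737344/3193777 F=7737344/3193777 G=14074880/7805621 H=4549/2501] → run G
t=12: vr[D=7737344/3193777 F=7737344/3193777 G=16635904/7805621 H=4549/2501] → run H
t=13: vr[D=7737344/3193777 F=7737344/3193777 G=16635904/7805621 H=7050/2501] → run G
t=14: vr[D=7737344/3193777 F=7737344/3193777 G=19196928/7805621 H=7050/2501] → run D
t=15: vr[F=7737344/3193777 G=19196928/7805621 H=7050/2501] → run F
t=16: vr[F=10298368/3193777 G=19196928/7805621 H=7050/2501] → run G
t=17: vr[F=10298368/3193777 G=21757952/7805621 H=7050/2501] → run G
t=18: vr[F=10298368/3193777 H=7050/2501] → run H
t=19: vr[F=10298368/3193777] → run F
t=20: vr[F=12859392/3193777] → run F
t=21: vr[F=15420416/3193777] → run F
t=22: vr[F=17981440/3193777] → run F
t=23: vr[F=20542464/3193777] → run F
t=24: (idle)
t=25: (idle)
t=26: (idle)
t=27: (idle)

completion order = A, D, G, H, F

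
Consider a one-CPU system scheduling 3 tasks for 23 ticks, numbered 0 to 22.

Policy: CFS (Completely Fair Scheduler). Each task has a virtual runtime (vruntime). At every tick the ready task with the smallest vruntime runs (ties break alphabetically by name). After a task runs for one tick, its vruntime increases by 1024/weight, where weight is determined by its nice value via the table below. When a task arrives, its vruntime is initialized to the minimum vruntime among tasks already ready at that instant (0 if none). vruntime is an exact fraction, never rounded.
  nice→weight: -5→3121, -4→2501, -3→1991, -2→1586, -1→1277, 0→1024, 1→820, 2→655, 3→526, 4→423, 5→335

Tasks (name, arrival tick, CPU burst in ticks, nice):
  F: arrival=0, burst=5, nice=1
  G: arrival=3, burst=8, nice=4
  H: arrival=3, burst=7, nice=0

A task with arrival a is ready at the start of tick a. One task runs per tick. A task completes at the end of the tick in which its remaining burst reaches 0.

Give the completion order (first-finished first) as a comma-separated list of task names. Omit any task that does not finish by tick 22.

completion order = F, H, G

t=0: vr[F=0] → run F
t=1: vr[F=256/205] → run F
t=2: vr[F=512/205] → run F
t=3: vr[F=768/205 G=768/205 H=768/205] → run F
t=4: vr[F=1024/205 G=768/205 H=768/205] → run G
t=5: vr[F=1024/205 G=534784/86715 H=768/205] → run H
t=6: vr[F=1024/205 G=534784/86715 H=973/205] → run H
t=7: vr[F=1024/205 G=534784/86715 H=1178/205] → run F
t=8: vr[G=534784/86715 H=1178/205] → run H
t=9: vr[G=534784/86715 H=1383/205] → run G
t=10: vr[G=744704/86715 H=1383/205] → run H
t=11: vr[G=744704/86715 H=1588/205] → run H
t=12: vr[G=744704/86715 H=1793/205] → run G
t=13: vr[G=318208/28905 H=1793/205] → run H
t=14: vr[G=318208/28905 H=1998/205] → run H
t=15: vr[G=318208/28905] → run G
t=16: vr[G=1164544/86715] → run G
t=17: vr[G=1374464/86715] → run G
t=18: vr[G=528128/28905] → run G
t=19: vr[G=1794304/86715] → run G
t=20: (idle)
t=21: (idle)
t=22: (idle)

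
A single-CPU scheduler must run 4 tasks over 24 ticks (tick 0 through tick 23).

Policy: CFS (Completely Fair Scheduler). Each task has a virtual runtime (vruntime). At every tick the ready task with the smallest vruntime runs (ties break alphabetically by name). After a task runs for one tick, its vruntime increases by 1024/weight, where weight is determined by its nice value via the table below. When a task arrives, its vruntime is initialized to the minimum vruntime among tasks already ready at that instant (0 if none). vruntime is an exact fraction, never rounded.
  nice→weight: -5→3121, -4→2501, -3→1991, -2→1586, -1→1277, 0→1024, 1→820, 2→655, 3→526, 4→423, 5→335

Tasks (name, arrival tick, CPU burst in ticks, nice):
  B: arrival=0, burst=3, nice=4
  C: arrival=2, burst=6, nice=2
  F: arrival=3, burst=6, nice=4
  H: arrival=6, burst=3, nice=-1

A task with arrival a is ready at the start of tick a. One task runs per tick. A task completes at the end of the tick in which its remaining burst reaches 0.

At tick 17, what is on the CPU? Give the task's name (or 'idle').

running at tick 17 = F

t=0: vr[B=0] → run B
t=1: vr[B=1024/423] → run B
t=2: vr[B=2048/423 C=2048/423] → run B
t=3: vr[C=2048/423 F=2048/423] → run C
t=4: vr[C=1774592/277065 F=2048/423] → run F
t=5: vr[C=1774592/277065 F=1024/141] → run C
t=6: vr[C=2207744/277065 F=1024/141 H=1024/141] → run F
t=7: vr[C=2207744/277065 F=4096/423 H=1024/141] → run H
t=8: vr[C=2207744/277065 F=4096/423 H=1452032/180057] → run C
t=9: vr[C=2640896/277065 F=4096/423 H=1452032/180057] → run H
t=10: vr[C=2640896/277065 F=4096/423 H=1596416/180057] → run H
t=11: vr[C=2640896/277065 F=4096/423] → run C
t=12: vr[C=3074048/277065 F=4096/423] → run F
t=13: vr[C=3074048/277065 F=5120/423] → run C
t=14: vr[C=701440/55413 F=5120/423] → run F
t=15: vr[C=701440/55413 F=2048/141] → run C
t=16: vr[F=2048/141] → run F
t=17: vr[F=7168/423] → run F
t=18: (idle)
t=19: (idle)
t=20: (idle)
t=21: (idle)
t=22: (idle)
t=23: (idle)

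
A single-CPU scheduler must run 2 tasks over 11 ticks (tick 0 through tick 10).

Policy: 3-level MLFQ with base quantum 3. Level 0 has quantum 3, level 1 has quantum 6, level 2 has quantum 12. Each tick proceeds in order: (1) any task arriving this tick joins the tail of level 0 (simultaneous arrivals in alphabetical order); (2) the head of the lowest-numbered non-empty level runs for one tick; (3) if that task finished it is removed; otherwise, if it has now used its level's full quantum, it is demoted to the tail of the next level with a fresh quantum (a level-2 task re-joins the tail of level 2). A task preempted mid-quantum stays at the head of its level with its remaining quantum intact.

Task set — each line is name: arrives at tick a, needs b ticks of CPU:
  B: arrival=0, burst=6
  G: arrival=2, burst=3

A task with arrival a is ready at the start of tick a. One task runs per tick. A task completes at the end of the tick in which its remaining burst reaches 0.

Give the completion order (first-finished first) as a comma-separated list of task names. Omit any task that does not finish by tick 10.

completion order = G, B

t=0: L0/L1/L2 = B/-/- → run B
t=1: L0/L1/L2 = B/-/- → run B
t=2: L0/L1/L2 = BG/-/- → run B
t=3: L0/L1/L2 = G/B/- → run G
t=4: L0/L1/L2 = G/B/- → run G
t=5: L0/L1/L2 = G/B/- → run G
t=6: L0/L1/L2 = -/B/- → run B
t=7: L0/L1/L2 = -/B/- → run B
t=8: L0/L1/L2 = -/B/- → run B
t=9: (idle)
t=10: (idle)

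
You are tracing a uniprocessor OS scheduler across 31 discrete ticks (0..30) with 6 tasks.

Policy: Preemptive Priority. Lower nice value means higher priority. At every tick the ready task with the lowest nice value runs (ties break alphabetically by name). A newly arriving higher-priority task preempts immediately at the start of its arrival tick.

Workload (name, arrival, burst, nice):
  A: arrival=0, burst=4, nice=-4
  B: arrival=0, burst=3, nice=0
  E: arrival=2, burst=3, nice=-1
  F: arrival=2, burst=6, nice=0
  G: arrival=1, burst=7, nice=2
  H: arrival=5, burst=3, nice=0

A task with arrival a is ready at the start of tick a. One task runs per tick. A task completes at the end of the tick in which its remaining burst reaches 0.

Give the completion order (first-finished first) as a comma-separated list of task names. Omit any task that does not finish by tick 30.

completion order = A, E, B, F, H, G

t=0: ready={A,B} → run A
t=1: ready={A,B,G} → run A
t=2: ready={A,B,E,F,G} → run A
t=3: ready={A,B,E,F,G} → run A
t=4: ready={B,E,F,G} → run E
t=5: ready={B,E,F,G,H} → run E
t=6: ready={B,E,F,G,H} → run E
t=7: ready={B,F,G,H} → run B
t=8: ready={B,F,G,H} → run B
t=9: ready={B,F,G,H} → run B
t=10: ready={F,G,H} → run F
t=11: ready={F,G,H} → run F
t=12: ready={F,G,H} → run F
t=13: ready={F,G,H} → run F
t=14: ready={F,G,H} → run F
t=15: ready={F,G,H} → run F
t=16: ready={G,H} → run H
t=17: ready={G,H} → run H
t=18: ready={G,H} → run H
t=19: ready={G} → run G
t=20: ready={G} → run G
t=21: ready={G} → run G
t=22: ready={G} → run G
t=23: ready={G} → run G
t=24: ready={G} → run G
t=25: ready={G} → run G
t=26: (idle)
t=27: (idle)
t=28: (idle)
t=29: (idle)
t=30: (idle)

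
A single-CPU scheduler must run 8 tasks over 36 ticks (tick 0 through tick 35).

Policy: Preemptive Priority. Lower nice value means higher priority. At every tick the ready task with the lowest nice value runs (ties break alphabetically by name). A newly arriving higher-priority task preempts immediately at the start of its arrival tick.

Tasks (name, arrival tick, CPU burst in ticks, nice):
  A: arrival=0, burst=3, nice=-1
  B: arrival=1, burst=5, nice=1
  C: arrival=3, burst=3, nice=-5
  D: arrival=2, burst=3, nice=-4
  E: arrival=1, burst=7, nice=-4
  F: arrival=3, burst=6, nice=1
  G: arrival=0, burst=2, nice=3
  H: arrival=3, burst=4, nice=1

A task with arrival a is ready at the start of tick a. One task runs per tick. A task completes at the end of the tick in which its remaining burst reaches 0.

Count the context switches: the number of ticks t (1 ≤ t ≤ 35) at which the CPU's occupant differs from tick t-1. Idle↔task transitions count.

context switches = 11

t=0: ready={A,G} → run A
t=1: ready={A,B,E,G} → run E
t=2: ready={A,B,D,E,G} → run D
t=3: ready={A,B,C,D,E,F,G,H} → run C
t=4: ready={A,B,C,D,E,F,G,H} → run C
t=5: ready={A,B,C,D,E,F,G,H} → run C
t=6: ready={A,B,D,E,F,G,H} → run D
t=7: ready={A,B,D,E,F,G,H} → run D
t=8: ready={A,B,E,F,G,H} → run E
t=9: ready={A,B,E,F,G,H} → run E
t=10: ready={A,B,E,F,G,H} → run E
t=11: ready={A,B,E,F,G,H} → run E
t=12: ready={A,B,E,F,G,H} → run E
t=13: ready={A,B,E,F,G,H} → run E
t=14: ready={A,B,F,G,H} → run A
t=15: ready={A,B,F,G,H} → run A
t=16: ready={B,F,G,H} → run B
t=17: ready={B,F,G,H} → run B
t=18: ready={B,F,G,H} → run B
t=19: ready={B,F,G,H} → run B
t=20: ready={B,F,G,H} → run B
t=21: ready={F,G,H} → run F
t=22: ready={F,G,H} → run F
t=23: ready={F,G,H} → run F
t=24: ready={F,G,H} → run F
t=25: ready={F,G,H} → run F
t=26: ready={F,G,H} → run F
t=27: ready={G,H} → run H
t=28: ready={G,H} → run H
t=29: ready={G,H} → run H
t=30: ready={G,H} → run H
t=31: ready={G} → run G
t=32: ready={G} → run G
t=33: (idle)
t=34: (idle)
t=35: (idle)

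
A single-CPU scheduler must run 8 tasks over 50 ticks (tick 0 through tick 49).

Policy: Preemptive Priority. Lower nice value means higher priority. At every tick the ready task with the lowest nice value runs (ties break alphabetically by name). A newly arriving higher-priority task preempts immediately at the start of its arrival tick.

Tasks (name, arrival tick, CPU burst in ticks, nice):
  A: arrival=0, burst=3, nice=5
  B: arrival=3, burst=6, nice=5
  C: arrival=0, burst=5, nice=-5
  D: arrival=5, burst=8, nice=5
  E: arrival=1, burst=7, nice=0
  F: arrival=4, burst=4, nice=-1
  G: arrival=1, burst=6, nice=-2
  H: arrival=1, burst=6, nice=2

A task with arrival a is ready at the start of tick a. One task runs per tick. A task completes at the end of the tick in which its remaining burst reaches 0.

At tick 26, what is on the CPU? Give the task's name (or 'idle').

running at tick 26 = H

t=0: ready={A,C} → run C
t=1: ready={A,C,E,G,H} → run C
t=2: ready={A,C,E,G,H} → run C
t=3: ready={A,B,C,E,G,H} → run C
t=4: ready={A,B,C,E,F,G,H} → run C
t=5: ready={A,B,D,E,F,G,H} → run G
t=6: ready={A,B,D,E,F,G,H} → run G
t=7: ready={A,B,D,E,F,G,H} → run G
t=8: ready={A,B,D,E,F,G,H} → run G
t=9: ready={A,B,D,E,F,G,H} → run G
t=10: ready={A,B,D,E,F,G,H} → run G
t=11: ready={A,B,D,E,F,H} → run F
t=12: ready={A,B,D,E,F,H} → run F
t=13: ready={A,B,D,E,F,H} → run F
t=14: ready={A,B,D,E,F,H} → run F
t=15: ready={A,B,D,E,H} → run E
t=16: ready={A,B,D,E,H} → run E
t=17: ready={A,B,D,E,H} → run E
t=18: ready={A,B,D,E,H} → run E
t=19: ready={A,B,D,E,H} → run E
t=20: ready={A,B,D,E,H} → run E
t=21: ready={A,B,D,E,H} → run E
t=22: ready={A,B,D,H} → run H
t=23: ready={A,B,D,H} → run H
t=24: ready={A,B,D,H} → run H
t=25: ready={A,B,D,H} → run H
t=26: ready={A,B,D,H} → run H
t=27: ready={A,B,D,H} → run H
t=28: ready={A,B,D} → run A
t=29: ready={A,B,D} → run A
t=30: ready={A,B,D} → run A
t=31: ready={B,D} → run B
t=32: ready={B,D} → run B
t=33: ready={B,D} → run B
t=34: ready={B,D} → run B
t=35: ready={B,D} → run B
t=36: ready={B,D} → run B
t=37: ready={D} → run D
t=38: ready={D} → run D
t=39: ready={D} → run D
t=40: ready={D} → run D
t=41: ready={D} → run D
t=42: ready={D} → run D
t=43: ready={D} → run D
t=44: ready={D} → run D
t=45: (idle)
t=46: (idle)
t=47: (idle)
t=48: (idle)
t=49: (idle)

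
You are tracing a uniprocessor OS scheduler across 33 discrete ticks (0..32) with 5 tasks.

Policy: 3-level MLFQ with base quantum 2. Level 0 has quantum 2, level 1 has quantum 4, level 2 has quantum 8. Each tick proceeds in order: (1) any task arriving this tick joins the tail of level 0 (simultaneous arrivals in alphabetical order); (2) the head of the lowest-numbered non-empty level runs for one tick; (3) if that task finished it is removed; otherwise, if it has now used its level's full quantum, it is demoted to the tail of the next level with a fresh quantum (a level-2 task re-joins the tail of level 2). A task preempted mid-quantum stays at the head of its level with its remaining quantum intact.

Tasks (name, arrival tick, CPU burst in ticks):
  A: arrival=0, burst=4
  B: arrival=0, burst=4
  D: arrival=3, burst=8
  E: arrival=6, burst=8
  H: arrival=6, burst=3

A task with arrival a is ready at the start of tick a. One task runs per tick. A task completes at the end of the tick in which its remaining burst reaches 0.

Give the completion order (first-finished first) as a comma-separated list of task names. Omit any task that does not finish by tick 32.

t=0: L0/L1/L2 = AB/-/- → run A
t=1: L0/L1/L2 = AB/-/- → run A
t=2: L0/L1/L2 = B/A/- → run B
t=3: L0/L1/L2 = BD/A/- → run B
t=4: L0/L1/L2 = D/AB/- → run D
t=5: L0/L1/L2 = D/AB/- → run D
t=6: L0/L1/L2 = EH/ABD/- → run E
t=7: L0/L1/L2 = EH/ABD/- → run E
t=8: L0/L1/L2 = H/ABDE/- → run H
t=9: L0/L1/L2 = H/ABDE/- → run H
t=10: L0/L1/L2 = -/ABDEH/- → run A
t=11: L0/L1/L2 = -/ABDEH/- → run A
t=12: L0/L1/L2 = -/BDEH/- → run B
t=13: L0/L1/L2 = -/BDEH/- → run B
t=14: L0/L1/L2 = -/DEH/- → run D
t=15: L0/L1/L2 = -/DEH/- → run D
t=16: L0/L1/L2 = -/DEH/- → run D
t=17: L0/L1/L2 = -/DEH/- → run D
t=18: L0/L1/L2 = -/EH/D → run E
t=19: L0/L1/L2 = -/EH/D → run E
t=20: L0/L1/L2 = -/EH/D → run E
t=21: L0/L1/L2 = -/EH/D → run E
t=22: L0/L1/L2 = -/H/DE → run H
t=23: L0/L1/L2 = -/-/DE → run D
t=24: L0/L1/L2 = -/-/DE → run D
t=25: L0/L1/L2 = -/-/E → run E
t=26: L0/L1/L2 = -/-/E → run E
t=27: (idle)
t=28: (idle)
t=29: (idle)
t=30: (idle)
t=31: (idle)
t=32: (idle)

completion order = A, B, H, D, E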